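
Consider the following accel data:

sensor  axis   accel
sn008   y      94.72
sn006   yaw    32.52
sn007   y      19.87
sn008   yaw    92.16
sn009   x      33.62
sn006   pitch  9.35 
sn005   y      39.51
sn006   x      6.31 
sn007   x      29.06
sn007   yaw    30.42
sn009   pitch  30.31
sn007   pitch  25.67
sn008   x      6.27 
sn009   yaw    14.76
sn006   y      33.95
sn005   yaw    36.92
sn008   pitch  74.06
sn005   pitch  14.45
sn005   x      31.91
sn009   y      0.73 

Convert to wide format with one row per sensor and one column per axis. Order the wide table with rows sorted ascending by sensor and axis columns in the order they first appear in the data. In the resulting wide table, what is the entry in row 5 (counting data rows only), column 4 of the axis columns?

With rows sorted ascending by sensor, row 5 is sensor=sn009. axis columns in first-appearance order: y, yaw, x, pitch; column 4 is pitch.
Long rows with sensor=sn009, axis=pitch: accel = 30.31.

30.31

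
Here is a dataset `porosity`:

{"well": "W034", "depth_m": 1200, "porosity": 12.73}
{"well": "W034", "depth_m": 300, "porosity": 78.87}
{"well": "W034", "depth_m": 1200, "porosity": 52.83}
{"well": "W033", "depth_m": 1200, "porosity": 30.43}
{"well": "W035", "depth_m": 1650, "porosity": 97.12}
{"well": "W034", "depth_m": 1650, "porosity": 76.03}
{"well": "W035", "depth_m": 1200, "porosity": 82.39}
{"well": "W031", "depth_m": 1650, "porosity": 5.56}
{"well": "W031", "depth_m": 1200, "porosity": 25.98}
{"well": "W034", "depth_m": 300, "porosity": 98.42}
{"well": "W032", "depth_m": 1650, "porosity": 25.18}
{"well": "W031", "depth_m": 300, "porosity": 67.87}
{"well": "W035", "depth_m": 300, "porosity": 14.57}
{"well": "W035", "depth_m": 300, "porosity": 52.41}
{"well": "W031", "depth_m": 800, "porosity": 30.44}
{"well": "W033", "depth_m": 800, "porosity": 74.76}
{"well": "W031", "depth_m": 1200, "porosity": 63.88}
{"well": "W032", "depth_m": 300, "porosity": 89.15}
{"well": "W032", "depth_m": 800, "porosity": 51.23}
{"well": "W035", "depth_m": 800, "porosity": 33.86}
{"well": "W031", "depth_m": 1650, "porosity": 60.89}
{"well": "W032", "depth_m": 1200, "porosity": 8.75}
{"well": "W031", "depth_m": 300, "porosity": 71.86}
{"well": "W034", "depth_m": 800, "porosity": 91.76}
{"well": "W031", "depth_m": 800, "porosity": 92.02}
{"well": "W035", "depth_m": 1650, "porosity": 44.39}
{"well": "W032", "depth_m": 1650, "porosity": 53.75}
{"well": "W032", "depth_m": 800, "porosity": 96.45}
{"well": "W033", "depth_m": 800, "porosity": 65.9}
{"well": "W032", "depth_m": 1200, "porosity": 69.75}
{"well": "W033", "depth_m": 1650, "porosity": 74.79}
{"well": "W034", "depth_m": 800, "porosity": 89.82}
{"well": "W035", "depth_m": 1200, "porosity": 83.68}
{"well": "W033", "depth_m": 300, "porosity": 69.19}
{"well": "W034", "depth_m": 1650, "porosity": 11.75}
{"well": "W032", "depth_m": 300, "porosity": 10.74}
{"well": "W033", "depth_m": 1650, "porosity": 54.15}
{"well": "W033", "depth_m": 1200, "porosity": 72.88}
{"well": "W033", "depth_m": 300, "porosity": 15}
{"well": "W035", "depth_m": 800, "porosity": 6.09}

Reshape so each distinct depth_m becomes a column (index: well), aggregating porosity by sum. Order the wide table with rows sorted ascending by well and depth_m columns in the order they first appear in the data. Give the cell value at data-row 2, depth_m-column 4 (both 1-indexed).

147.68

With rows sorted ascending by well, row 2 is well=W032. depth_m columns in first-appearance order: 1200, 300, 1650, 800; column 4 is 800.
Long rows with well=W032, depth_m=800: 51.23 + 96.45 = 147.68.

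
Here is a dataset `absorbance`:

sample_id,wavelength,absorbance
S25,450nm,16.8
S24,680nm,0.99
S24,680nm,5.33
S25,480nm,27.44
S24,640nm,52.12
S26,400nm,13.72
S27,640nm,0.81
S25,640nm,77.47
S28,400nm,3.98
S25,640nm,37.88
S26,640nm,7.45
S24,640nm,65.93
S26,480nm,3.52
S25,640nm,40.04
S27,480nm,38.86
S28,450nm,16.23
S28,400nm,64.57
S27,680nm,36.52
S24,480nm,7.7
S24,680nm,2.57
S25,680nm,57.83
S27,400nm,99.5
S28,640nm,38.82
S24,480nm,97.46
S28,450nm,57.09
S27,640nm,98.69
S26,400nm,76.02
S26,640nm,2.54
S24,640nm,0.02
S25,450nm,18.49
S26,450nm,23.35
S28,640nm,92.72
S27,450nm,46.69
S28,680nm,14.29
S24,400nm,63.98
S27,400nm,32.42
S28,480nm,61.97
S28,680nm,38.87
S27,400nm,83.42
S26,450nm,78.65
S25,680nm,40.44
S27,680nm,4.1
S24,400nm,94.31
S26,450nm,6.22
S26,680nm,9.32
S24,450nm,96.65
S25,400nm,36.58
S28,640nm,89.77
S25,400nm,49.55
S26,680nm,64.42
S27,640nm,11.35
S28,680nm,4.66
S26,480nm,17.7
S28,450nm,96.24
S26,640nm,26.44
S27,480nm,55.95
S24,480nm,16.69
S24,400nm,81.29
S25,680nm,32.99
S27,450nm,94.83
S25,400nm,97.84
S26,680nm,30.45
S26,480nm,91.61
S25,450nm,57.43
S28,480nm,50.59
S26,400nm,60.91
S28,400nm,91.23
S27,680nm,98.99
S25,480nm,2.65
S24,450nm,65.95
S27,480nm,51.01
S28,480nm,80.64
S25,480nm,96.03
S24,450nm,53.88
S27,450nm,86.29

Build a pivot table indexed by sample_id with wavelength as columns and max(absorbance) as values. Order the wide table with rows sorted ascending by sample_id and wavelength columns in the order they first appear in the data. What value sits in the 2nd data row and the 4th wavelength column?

With rows sorted ascending by sample_id, row 2 is sample_id=S25. wavelength columns in first-appearance order: 450nm, 680nm, 480nm, 640nm, 400nm; column 4 is 640nm.
Long rows with sample_id=S25, wavelength=640nm: max(77.47, 37.88, 40.04) = 77.47.

77.47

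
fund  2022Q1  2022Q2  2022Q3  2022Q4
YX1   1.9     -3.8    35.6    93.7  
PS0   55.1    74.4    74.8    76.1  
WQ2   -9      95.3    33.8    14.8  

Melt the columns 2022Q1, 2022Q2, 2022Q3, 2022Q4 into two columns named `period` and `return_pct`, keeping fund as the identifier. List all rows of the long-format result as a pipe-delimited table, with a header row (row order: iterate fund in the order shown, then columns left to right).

Each (fund, column) pair becomes one row: 3 × 4 = 12 rows.
For example, (YX1, 2022Q1) → return_pct=1.9.

| fund | period | return_pct |
| YX1 | 2022Q1 | 1.9 |
| YX1 | 2022Q2 | -3.8 |
| YX1 | 2022Q3 | 35.6 |
| YX1 | 2022Q4 | 93.7 |
| PS0 | 2022Q1 | 55.1 |
| PS0 | 2022Q2 | 74.4 |
| PS0 | 2022Q3 | 74.8 |
| PS0 | 2022Q4 | 76.1 |
| WQ2 | 2022Q1 | -9 |
| WQ2 | 2022Q2 | 95.3 |
| WQ2 | 2022Q3 | 33.8 |
| WQ2 | 2022Q4 | 14.8 |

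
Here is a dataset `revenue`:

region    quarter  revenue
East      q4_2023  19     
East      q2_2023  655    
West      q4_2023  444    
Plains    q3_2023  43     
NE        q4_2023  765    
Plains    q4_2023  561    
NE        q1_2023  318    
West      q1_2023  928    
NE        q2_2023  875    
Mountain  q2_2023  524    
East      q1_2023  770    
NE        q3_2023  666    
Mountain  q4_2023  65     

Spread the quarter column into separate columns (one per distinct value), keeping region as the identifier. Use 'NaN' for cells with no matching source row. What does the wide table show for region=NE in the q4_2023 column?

The long row with region=NE, quarter=q4_2023 has revenue=765.

765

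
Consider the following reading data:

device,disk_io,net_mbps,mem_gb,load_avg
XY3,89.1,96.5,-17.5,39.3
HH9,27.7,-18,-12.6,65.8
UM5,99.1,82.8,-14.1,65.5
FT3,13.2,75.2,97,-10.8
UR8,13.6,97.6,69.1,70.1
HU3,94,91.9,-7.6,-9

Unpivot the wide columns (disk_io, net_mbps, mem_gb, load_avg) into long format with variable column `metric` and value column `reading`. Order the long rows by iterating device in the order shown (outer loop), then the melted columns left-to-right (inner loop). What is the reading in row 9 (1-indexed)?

99.1

24 rows total (6 × 4). Row 9: index ⌊(9-1)/4⌋ = 2 into device → UM5; (9-1) mod 4 = 0 into the melted columns → disk_io.
So row 9 is (UM5, disk_io, 99.1); reading = 99.1.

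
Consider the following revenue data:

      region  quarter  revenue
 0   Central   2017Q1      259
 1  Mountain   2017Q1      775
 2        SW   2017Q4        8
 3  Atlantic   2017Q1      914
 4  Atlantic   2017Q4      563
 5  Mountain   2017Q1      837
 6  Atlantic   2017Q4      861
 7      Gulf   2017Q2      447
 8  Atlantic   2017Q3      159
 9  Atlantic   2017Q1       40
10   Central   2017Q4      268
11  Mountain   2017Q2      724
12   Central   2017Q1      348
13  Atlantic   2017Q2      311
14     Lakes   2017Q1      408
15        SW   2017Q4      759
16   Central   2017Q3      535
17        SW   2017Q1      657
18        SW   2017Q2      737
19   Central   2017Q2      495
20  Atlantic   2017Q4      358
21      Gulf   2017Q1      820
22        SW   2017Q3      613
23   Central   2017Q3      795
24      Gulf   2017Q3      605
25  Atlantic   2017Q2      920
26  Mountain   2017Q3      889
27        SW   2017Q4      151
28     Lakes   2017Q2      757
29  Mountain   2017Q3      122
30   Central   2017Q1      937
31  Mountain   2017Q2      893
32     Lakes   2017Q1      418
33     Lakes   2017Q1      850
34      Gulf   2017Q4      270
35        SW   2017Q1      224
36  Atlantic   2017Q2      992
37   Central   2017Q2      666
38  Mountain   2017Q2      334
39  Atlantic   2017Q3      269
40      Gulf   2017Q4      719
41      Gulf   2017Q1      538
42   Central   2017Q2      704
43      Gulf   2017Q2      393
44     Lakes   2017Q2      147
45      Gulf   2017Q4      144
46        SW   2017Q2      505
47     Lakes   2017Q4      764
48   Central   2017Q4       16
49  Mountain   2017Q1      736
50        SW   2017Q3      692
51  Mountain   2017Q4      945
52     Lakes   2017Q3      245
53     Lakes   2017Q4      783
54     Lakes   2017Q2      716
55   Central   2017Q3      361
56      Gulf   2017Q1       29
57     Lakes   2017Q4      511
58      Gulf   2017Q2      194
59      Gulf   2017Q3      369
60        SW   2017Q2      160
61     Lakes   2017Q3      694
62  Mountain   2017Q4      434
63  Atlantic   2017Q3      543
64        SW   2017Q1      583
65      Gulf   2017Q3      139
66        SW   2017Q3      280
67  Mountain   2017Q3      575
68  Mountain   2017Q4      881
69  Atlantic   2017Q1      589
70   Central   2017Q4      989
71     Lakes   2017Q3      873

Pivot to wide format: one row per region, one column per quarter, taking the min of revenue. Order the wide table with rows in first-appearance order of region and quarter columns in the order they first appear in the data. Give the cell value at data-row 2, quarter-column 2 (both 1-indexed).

With rows in first-appearance order of region, row 2 is region=Mountain. quarter columns in first-appearance order: 2017Q1, 2017Q4, 2017Q2, 2017Q3; column 2 is 2017Q4.
Long rows with region=Mountain, quarter=2017Q4: min(945, 434, 881) = 434.

434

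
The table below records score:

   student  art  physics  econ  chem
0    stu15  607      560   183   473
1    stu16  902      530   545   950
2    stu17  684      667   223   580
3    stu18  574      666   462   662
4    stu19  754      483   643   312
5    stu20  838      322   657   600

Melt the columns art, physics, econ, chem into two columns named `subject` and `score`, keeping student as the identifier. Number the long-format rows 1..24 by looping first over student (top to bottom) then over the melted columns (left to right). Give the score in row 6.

24 rows total (6 × 4). Row 6: index ⌊(6-1)/4⌋ = 1 into student → stu16; (6-1) mod 4 = 1 into the melted columns → physics.
So row 6 is (stu16, physics, 530); score = 530.

530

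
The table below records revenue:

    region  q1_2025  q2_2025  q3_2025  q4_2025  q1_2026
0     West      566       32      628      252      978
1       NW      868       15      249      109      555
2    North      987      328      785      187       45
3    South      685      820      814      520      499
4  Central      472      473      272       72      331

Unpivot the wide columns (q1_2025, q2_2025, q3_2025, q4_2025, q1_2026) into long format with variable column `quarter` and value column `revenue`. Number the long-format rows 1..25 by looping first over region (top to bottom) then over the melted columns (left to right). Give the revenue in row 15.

45

25 rows total (5 × 5). Row 15: index ⌊(15-1)/5⌋ = 2 into region → North; (15-1) mod 5 = 4 into the melted columns → q1_2026.
So row 15 is (North, q1_2026, 45); revenue = 45.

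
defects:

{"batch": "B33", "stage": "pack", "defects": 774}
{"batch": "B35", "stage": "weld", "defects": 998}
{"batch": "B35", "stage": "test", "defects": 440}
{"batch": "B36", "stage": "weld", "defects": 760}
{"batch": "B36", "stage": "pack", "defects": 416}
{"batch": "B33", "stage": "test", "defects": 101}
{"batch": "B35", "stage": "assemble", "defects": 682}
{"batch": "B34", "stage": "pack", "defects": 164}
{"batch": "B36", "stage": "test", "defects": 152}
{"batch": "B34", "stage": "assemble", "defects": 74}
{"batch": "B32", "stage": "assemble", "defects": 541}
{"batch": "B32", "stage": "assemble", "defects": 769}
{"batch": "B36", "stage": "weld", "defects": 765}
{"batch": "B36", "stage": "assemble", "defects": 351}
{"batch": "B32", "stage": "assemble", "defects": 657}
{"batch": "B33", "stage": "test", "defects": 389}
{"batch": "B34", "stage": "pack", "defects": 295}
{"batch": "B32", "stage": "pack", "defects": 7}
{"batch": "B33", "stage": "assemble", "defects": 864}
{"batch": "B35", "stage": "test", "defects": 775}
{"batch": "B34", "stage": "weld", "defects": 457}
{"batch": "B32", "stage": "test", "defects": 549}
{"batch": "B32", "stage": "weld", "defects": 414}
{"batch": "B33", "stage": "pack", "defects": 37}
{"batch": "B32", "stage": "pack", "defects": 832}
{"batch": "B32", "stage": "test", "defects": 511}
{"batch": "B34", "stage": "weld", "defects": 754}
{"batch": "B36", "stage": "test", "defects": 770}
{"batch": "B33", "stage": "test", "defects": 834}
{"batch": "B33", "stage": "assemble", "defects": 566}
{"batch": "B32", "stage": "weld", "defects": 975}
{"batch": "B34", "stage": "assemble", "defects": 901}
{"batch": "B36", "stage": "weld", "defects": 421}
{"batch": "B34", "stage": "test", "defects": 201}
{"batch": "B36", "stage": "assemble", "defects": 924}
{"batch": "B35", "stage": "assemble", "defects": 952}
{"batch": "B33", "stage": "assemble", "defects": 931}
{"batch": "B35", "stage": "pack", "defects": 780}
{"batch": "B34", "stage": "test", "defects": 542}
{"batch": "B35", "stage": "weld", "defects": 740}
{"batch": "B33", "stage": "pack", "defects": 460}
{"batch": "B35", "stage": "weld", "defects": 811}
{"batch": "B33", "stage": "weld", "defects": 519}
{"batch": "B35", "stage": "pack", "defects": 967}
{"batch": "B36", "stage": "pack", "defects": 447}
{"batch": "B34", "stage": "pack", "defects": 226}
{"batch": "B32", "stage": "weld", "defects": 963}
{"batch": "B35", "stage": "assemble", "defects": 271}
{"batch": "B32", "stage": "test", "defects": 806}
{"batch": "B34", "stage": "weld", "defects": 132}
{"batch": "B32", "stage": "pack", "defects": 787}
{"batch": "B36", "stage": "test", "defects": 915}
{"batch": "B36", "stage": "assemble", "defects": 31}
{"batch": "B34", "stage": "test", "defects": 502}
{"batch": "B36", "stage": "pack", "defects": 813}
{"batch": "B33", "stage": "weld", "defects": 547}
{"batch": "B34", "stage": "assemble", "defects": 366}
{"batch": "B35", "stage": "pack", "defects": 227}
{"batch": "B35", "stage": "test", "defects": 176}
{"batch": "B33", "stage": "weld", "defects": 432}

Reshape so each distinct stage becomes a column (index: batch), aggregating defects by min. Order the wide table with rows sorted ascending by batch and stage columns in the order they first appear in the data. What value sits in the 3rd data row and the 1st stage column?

164

With rows sorted ascending by batch, row 3 is batch=B34. stage columns in first-appearance order: pack, weld, test, assemble; column 1 is pack.
Long rows with batch=B34, stage=pack: min(164, 295, 226) = 164.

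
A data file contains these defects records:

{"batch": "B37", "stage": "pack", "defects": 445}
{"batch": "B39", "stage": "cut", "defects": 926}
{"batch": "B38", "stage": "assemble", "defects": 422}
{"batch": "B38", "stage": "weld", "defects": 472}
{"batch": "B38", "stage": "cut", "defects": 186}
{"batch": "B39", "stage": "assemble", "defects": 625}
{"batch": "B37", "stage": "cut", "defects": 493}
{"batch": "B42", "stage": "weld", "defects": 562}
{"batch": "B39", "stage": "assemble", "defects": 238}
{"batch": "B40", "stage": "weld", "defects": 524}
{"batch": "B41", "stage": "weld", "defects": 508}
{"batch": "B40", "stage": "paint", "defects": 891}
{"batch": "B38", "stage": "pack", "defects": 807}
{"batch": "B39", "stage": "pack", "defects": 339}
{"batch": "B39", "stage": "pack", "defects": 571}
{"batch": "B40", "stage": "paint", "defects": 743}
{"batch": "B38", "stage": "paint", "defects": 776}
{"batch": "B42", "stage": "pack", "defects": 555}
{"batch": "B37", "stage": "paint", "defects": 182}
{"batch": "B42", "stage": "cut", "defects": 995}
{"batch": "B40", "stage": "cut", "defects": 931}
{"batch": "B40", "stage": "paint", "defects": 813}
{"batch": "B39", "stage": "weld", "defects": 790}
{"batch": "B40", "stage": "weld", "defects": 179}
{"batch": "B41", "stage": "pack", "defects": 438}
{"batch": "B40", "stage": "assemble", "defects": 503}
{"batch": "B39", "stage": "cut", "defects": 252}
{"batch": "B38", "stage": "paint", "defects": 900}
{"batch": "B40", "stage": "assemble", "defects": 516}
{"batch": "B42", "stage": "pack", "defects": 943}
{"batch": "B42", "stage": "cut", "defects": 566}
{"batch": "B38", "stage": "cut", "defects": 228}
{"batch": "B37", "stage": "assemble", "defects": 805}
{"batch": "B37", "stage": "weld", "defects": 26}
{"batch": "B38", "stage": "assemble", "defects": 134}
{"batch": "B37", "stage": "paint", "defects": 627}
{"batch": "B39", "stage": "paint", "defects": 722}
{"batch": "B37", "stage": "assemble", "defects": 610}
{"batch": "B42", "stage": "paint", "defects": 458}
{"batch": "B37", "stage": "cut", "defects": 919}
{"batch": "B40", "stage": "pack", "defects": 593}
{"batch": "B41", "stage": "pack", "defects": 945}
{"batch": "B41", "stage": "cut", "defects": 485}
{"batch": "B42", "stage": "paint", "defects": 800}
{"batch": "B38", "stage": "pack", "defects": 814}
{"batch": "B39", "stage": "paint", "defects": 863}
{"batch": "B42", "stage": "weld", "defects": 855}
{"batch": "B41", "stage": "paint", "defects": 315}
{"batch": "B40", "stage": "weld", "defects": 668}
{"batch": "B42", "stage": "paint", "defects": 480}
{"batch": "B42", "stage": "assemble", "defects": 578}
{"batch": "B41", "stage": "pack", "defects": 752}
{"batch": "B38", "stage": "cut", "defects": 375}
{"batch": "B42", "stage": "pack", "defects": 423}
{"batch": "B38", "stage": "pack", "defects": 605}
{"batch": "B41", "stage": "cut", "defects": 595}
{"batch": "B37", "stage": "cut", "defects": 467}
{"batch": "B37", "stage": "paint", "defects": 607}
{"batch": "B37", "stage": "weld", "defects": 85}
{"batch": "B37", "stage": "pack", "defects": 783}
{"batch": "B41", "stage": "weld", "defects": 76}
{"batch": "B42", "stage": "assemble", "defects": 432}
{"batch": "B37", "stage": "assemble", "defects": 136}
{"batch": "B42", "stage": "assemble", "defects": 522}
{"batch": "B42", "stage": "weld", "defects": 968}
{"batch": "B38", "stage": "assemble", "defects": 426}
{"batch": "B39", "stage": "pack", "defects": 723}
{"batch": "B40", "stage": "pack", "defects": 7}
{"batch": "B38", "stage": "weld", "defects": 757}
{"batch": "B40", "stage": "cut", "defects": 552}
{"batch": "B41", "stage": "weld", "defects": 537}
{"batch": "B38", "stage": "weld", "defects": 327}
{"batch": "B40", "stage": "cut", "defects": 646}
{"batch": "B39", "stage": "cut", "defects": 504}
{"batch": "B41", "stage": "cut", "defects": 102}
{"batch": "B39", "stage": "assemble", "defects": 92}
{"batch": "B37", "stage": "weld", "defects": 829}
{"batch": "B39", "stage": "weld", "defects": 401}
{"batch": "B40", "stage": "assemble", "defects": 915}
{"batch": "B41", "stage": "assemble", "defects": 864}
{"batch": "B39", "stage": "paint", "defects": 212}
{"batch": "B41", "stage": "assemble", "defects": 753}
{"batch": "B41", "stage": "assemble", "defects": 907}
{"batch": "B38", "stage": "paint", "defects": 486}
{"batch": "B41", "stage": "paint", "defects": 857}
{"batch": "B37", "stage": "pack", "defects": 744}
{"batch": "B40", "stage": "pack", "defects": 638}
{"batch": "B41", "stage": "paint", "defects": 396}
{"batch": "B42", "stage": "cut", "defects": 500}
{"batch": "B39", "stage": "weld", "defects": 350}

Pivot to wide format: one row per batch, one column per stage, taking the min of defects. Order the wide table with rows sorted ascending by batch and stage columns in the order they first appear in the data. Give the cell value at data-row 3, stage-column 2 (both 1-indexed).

252

With rows sorted ascending by batch, row 3 is batch=B39. stage columns in first-appearance order: pack, cut, assemble, weld, paint; column 2 is cut.
Long rows with batch=B39, stage=cut: min(926, 252, 504) = 252.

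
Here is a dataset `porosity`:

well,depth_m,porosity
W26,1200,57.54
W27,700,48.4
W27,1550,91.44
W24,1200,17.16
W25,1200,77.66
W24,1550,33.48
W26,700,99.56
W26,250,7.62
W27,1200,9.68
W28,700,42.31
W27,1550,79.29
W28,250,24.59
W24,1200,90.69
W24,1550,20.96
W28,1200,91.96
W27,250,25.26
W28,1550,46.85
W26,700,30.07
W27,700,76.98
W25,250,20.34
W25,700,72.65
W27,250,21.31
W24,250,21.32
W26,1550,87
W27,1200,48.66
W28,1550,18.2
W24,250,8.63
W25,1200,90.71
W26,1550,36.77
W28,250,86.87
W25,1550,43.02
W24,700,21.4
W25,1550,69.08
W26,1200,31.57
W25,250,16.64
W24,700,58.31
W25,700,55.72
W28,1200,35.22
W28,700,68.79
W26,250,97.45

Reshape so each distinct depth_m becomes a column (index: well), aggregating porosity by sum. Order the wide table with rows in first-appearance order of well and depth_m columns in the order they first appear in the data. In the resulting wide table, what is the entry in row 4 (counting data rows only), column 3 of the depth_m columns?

With rows in first-appearance order of well, row 4 is well=W25. depth_m columns in first-appearance order: 1200, 700, 1550, 250; column 3 is 1550.
Long rows with well=W25, depth_m=1550: 43.02 + 69.08 = 112.10.

112.10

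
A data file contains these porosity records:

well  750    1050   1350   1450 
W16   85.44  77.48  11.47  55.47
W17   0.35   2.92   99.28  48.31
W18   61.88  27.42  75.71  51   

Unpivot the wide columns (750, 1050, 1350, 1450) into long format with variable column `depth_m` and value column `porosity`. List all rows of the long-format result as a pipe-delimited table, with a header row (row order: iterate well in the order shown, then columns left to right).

Each (well, column) pair becomes one row: 3 × 4 = 12 rows.
For example, (W16, 750) → porosity=85.44.

| well | depth_m | porosity |
| W16 | 750 | 85.44 |
| W16 | 1050 | 77.48 |
| W16 | 1350 | 11.47 |
| W16 | 1450 | 55.47 |
| W17 | 750 | 0.35 |
| W17 | 1050 | 2.92 |
| W17 | 1350 | 99.28 |
| W17 | 1450 | 48.31 |
| W18 | 750 | 61.88 |
| W18 | 1050 | 27.42 |
| W18 | 1350 | 75.71 |
| W18 | 1450 | 51 |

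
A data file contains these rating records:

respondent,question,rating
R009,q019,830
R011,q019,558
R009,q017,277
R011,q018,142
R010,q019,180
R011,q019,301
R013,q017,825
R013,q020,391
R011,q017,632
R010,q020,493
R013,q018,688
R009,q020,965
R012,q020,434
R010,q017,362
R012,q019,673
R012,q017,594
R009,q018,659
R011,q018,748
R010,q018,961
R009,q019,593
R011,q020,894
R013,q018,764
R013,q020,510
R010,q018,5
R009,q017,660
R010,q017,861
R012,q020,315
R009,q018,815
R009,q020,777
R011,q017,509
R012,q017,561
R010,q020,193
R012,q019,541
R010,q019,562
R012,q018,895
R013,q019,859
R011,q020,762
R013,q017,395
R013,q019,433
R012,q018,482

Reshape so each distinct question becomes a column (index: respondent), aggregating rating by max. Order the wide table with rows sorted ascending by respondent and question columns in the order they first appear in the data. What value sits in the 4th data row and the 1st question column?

673

With rows sorted ascending by respondent, row 4 is respondent=R012. question columns in first-appearance order: q019, q017, q018, q020; column 1 is q019.
Long rows with respondent=R012, question=q019: max(673, 541) = 673.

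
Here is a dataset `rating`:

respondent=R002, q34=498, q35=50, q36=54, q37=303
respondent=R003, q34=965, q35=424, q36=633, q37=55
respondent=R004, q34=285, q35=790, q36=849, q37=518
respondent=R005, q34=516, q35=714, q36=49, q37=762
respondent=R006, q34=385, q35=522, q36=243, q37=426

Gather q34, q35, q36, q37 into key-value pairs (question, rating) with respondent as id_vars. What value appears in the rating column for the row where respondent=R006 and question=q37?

426

Unpivoting turns each (respondent, wide-column) pair into one long row.
The wide cell at row R006, column q37 holds 426, so the long row (R006, q37) has rating=426.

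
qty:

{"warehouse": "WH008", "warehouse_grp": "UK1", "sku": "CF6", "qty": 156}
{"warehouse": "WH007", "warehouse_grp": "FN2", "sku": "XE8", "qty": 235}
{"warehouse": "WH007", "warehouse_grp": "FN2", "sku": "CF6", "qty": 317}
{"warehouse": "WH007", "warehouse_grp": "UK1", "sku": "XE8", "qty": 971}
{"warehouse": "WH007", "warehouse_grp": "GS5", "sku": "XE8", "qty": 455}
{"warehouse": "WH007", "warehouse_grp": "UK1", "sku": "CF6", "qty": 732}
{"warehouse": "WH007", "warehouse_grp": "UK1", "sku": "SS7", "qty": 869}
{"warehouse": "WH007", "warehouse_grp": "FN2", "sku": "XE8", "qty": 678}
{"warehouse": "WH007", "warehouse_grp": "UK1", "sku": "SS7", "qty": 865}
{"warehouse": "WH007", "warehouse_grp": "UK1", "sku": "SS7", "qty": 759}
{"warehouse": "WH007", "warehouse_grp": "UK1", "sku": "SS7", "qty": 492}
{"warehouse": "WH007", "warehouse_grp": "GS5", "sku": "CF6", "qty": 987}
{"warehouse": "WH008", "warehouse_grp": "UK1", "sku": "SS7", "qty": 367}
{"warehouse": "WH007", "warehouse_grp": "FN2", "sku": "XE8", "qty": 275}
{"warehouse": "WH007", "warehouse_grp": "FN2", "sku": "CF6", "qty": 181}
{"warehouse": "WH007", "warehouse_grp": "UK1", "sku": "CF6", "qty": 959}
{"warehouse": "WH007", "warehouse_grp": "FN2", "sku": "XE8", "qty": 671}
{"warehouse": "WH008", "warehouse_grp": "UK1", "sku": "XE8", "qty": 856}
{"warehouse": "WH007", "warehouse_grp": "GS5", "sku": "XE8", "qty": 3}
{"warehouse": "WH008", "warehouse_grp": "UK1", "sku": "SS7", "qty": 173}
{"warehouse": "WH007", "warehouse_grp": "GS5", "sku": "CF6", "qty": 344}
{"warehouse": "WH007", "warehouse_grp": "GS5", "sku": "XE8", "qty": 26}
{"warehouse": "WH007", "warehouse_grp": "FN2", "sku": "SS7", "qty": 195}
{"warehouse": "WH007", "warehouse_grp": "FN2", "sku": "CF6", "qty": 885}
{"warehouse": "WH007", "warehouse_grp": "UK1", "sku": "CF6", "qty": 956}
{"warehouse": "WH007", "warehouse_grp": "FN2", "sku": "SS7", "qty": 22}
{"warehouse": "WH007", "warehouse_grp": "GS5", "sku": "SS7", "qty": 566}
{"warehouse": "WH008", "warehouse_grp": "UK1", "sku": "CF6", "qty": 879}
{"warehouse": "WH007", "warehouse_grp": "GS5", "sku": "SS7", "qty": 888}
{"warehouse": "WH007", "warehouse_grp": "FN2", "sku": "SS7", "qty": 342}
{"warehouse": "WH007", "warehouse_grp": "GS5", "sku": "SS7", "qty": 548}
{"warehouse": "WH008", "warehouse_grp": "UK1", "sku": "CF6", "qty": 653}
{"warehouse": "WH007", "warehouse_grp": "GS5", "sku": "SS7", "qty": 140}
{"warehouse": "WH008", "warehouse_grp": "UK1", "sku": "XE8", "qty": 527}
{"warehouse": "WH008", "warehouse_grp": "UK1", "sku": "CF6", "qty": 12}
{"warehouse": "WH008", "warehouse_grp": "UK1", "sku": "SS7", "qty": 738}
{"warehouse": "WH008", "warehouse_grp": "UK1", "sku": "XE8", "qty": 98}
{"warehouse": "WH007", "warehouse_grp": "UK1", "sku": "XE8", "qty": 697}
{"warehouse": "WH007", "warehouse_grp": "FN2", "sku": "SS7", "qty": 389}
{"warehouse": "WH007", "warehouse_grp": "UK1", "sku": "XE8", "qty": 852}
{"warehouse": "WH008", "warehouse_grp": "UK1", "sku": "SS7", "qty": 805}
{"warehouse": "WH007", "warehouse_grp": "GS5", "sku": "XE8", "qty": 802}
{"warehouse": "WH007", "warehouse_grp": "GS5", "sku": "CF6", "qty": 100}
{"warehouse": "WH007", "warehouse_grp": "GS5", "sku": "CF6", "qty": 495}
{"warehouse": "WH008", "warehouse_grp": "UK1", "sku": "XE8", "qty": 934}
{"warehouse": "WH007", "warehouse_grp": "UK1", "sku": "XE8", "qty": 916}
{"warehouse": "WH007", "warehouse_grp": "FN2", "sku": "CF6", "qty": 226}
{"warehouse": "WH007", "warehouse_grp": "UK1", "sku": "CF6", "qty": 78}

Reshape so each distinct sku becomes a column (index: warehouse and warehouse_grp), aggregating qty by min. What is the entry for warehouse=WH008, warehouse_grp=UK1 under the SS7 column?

173

Rows with warehouse=WH008, warehouse_grp=UK1 and sku=SS7: qty values are 367, 173, 738, 805.
min(367, 173, 738, 805) = 173.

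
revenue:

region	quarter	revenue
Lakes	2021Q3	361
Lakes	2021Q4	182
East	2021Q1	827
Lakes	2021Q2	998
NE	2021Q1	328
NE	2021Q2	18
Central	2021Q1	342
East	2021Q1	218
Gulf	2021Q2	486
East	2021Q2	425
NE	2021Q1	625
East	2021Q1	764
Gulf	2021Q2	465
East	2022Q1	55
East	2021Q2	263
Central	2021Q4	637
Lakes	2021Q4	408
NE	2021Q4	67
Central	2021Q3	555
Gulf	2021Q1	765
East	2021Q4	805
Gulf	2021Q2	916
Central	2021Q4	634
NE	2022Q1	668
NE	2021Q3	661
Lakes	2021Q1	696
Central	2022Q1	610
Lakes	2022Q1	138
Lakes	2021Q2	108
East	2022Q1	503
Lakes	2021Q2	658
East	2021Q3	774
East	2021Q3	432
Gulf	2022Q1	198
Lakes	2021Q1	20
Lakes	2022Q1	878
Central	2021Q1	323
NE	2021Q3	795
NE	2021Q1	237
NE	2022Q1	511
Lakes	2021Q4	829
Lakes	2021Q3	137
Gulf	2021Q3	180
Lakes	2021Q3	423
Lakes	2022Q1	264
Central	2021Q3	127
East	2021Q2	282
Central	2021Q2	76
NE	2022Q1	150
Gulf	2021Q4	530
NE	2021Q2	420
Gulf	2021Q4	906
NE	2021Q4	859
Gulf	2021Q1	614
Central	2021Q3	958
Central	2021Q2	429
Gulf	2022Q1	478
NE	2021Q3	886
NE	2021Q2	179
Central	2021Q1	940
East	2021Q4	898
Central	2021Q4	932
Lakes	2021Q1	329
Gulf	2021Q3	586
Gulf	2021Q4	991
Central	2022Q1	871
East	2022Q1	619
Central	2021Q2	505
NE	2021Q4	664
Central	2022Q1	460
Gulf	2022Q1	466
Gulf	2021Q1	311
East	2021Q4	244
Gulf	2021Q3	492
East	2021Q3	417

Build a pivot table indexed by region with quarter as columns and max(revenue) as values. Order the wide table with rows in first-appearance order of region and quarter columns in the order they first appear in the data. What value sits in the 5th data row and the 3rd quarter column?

765

With rows in first-appearance order of region, row 5 is region=Gulf. quarter columns in first-appearance order: 2021Q3, 2021Q4, 2021Q1, 2021Q2, 2022Q1; column 3 is 2021Q1.
Long rows with region=Gulf, quarter=2021Q1: max(765, 614, 311) = 765.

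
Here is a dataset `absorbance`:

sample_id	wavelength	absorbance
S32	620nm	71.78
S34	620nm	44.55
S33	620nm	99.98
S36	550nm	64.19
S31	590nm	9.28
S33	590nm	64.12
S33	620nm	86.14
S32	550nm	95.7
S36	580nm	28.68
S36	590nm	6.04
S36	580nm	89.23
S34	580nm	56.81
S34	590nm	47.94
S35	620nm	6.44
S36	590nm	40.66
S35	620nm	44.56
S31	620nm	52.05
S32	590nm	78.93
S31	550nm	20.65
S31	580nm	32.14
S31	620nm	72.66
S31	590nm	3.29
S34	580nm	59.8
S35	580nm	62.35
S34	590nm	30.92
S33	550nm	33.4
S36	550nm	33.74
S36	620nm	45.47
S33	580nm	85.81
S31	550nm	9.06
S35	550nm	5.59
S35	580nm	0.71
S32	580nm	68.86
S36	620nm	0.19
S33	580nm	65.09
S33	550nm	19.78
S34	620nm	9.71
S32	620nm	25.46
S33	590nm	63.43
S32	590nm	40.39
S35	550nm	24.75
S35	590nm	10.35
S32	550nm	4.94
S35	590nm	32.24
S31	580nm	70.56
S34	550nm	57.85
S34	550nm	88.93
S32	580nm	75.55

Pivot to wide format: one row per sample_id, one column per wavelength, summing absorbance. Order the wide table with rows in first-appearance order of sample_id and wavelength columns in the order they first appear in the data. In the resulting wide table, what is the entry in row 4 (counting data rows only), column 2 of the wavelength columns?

97.93

With rows in first-appearance order of sample_id, row 4 is sample_id=S36. wavelength columns in first-appearance order: 620nm, 550nm, 590nm, 580nm; column 2 is 550nm.
Long rows with sample_id=S36, wavelength=550nm: 64.19 + 33.74 = 97.93.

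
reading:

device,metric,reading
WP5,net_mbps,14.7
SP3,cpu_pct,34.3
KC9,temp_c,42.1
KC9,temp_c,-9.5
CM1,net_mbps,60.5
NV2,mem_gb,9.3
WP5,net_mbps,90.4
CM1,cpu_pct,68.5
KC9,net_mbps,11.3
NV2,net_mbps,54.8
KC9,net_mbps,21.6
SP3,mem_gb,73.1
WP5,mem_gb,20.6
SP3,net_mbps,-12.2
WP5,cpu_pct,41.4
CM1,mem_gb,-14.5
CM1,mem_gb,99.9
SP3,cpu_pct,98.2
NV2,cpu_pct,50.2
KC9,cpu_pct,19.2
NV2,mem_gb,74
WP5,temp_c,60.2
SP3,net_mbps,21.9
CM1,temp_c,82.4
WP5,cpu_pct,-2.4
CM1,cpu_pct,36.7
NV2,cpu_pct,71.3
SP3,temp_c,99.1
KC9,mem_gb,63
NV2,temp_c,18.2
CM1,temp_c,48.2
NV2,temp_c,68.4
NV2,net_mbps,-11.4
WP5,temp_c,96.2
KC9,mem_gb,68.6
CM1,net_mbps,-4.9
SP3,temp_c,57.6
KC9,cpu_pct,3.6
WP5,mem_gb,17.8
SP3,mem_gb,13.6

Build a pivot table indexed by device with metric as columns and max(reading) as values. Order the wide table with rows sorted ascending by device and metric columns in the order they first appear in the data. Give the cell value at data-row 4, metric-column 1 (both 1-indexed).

With rows sorted ascending by device, row 4 is device=SP3. metric columns in first-appearance order: net_mbps, cpu_pct, temp_c, mem_gb; column 1 is net_mbps.
Long rows with device=SP3, metric=net_mbps: max(-12.2, 21.9) = 21.9.

21.9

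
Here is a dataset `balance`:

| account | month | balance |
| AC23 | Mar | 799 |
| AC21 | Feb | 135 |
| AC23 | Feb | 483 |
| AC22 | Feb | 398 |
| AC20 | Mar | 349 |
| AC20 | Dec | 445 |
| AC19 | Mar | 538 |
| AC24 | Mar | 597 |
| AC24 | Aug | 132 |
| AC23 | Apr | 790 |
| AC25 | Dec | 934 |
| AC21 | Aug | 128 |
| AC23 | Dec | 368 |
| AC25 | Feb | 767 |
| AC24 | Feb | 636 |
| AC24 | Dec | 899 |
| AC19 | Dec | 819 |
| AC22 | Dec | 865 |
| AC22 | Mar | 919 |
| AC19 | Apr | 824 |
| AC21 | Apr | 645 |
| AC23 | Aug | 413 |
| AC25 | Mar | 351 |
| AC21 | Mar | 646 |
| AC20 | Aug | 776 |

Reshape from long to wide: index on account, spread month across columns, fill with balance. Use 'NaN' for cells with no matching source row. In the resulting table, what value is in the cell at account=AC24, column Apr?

No long-format row has account=AC24 and month=Apr, so the cell is NaN.

NaN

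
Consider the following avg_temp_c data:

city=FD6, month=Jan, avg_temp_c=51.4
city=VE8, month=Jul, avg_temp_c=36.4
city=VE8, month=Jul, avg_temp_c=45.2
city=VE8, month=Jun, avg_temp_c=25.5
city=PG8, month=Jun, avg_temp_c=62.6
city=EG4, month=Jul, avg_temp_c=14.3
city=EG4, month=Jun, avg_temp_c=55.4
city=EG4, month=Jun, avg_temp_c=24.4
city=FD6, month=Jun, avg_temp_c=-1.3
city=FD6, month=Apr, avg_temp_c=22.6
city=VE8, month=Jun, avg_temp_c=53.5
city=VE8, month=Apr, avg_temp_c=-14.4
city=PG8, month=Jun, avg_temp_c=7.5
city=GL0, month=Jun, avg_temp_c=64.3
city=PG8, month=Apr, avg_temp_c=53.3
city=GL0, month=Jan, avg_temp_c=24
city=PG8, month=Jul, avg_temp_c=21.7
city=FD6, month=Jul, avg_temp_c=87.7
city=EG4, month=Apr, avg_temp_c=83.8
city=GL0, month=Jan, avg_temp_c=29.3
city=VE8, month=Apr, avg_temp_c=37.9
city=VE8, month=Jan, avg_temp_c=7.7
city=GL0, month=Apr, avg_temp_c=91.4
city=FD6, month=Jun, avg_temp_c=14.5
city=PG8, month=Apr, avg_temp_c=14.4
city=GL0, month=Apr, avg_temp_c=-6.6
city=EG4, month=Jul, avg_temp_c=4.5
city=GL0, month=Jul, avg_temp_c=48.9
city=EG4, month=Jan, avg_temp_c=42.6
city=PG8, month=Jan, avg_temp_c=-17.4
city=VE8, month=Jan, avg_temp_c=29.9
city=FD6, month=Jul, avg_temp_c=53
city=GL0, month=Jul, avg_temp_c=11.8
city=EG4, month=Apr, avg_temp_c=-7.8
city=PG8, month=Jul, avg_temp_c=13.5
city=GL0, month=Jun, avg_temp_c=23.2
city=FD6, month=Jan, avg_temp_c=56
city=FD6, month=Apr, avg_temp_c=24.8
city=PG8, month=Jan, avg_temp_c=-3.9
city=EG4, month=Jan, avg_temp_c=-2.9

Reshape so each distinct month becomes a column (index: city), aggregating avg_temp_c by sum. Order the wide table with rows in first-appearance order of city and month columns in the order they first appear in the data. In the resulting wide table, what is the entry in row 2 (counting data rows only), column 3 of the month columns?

With rows in first-appearance order of city, row 2 is city=VE8. month columns in first-appearance order: Jan, Jul, Jun, Apr; column 3 is Jun.
Long rows with city=VE8, month=Jun: 25.5 + 53.5 = 79.

79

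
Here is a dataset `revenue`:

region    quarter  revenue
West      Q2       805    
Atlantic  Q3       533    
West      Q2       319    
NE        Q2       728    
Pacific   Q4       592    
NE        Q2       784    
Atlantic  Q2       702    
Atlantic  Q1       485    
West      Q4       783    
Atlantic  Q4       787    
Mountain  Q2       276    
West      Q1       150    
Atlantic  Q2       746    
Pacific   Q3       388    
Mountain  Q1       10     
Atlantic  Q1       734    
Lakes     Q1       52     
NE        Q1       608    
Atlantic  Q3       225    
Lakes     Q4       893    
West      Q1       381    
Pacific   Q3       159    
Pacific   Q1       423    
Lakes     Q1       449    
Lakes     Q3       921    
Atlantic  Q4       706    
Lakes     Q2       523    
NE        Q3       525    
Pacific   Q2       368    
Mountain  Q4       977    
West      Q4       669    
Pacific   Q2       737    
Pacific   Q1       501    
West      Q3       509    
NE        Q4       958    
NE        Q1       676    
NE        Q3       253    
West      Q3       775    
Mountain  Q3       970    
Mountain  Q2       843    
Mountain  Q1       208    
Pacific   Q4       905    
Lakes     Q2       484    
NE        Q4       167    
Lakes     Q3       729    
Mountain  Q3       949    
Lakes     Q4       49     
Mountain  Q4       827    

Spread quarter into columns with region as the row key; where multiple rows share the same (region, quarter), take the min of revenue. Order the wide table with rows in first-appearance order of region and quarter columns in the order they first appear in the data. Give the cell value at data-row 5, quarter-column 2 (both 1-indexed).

With rows in first-appearance order of region, row 5 is region=Mountain. quarter columns in first-appearance order: Q2, Q3, Q4, Q1; column 2 is Q3.
Long rows with region=Mountain, quarter=Q3: min(970, 949) = 949.

949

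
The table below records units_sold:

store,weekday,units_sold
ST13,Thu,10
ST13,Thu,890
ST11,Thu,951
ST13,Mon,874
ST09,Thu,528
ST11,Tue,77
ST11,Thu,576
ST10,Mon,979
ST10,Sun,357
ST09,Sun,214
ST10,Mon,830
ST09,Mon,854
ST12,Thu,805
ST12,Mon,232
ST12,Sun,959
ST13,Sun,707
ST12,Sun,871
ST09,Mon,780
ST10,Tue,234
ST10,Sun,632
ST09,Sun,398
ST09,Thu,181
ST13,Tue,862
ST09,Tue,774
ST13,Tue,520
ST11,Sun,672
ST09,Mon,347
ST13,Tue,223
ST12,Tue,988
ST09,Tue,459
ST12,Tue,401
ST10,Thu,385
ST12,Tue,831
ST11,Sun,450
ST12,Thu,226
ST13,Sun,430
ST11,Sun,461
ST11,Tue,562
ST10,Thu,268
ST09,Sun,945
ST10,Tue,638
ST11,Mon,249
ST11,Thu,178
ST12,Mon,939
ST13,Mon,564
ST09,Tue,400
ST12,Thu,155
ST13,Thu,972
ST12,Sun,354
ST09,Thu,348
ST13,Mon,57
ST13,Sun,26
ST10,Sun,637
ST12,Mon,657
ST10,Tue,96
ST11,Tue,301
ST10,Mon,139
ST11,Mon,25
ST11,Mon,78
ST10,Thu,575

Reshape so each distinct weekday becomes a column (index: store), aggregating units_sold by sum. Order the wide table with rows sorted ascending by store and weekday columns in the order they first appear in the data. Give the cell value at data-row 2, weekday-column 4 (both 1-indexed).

With rows sorted ascending by store, row 2 is store=ST10. weekday columns in first-appearance order: Thu, Mon, Tue, Sun; column 4 is Sun.
Long rows with store=ST10, weekday=Sun: 357 + 632 + 637 = 1626.

1626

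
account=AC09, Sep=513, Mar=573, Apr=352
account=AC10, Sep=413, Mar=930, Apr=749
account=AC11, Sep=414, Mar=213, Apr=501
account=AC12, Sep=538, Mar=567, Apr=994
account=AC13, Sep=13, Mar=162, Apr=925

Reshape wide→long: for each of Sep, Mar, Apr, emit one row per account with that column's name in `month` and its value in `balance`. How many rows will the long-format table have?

15

5 account values × 3 melted columns = 15 rows.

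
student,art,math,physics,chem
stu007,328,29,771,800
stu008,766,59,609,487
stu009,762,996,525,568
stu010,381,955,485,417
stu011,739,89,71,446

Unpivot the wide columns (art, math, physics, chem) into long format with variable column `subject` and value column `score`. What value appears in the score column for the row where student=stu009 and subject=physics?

Unpivoting turns each (student, wide-column) pair into one long row.
The wide cell at row stu009, column physics holds 525, so the long row (stu009, physics) has score=525.

525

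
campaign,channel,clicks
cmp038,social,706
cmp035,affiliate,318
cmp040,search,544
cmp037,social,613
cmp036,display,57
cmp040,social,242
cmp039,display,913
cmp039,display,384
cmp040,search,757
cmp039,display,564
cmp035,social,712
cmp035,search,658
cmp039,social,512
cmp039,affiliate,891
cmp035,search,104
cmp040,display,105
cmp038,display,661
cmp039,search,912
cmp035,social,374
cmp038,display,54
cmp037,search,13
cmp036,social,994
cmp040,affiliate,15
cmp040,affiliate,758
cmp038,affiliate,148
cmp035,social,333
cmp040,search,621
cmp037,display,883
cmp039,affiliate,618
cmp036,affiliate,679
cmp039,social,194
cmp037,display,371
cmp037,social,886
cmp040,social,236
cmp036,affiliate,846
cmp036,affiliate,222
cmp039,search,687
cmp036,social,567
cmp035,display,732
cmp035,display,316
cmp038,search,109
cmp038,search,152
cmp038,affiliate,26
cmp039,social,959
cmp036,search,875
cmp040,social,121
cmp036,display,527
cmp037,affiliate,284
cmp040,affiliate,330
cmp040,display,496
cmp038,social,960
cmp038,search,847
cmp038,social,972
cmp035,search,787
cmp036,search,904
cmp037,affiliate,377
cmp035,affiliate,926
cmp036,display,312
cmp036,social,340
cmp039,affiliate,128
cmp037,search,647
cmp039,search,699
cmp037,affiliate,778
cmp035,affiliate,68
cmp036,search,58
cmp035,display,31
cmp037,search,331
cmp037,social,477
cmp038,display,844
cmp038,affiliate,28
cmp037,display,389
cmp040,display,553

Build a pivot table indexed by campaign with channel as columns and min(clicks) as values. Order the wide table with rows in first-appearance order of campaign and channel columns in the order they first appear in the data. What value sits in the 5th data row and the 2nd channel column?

With rows in first-appearance order of campaign, row 5 is campaign=cmp036. channel columns in first-appearance order: social, affiliate, search, display; column 2 is affiliate.
Long rows with campaign=cmp036, channel=affiliate: min(679, 846, 222) = 222.

222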